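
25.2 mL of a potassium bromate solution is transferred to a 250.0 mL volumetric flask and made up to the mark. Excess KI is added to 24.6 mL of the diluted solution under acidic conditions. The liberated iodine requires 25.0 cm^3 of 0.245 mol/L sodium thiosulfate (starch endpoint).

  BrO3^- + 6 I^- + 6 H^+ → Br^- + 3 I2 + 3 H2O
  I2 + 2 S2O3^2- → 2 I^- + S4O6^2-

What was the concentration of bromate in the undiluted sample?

n(S2O3^2-) = 0.0250 × 0.245 = 6.12 × 10^-3 mol
n(I2) = n(S2O3^2-)/2 = 3.06 × 10^-3 mol
From the 1:3 ratio, n(BrO3^-) in the aliquot = 1/3 × 3.06 × 10^-3 = 1.02 × 10^-3 mol
[BrO3^-]_dilute = 1.02 × 10^-3 / 0.0246 = 0.0415 mol/L
[BrO3^-]_original = 0.0415 × 250.0/25.2 = 0.412 mol/L

0.412 mol/L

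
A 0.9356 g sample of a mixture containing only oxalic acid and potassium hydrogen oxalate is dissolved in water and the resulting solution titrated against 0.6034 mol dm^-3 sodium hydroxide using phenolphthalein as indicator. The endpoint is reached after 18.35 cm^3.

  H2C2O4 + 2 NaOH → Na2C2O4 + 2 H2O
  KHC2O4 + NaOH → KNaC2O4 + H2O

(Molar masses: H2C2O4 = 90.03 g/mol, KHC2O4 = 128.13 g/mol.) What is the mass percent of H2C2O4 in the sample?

27.97 %

n(NaOH) = 0.01835 × 0.6034 = 0.01107 mol
Let x = n(H2C2O4), y = n(KHC2O4).
Titrant: 2x + 1y = 0.01107;  mass: 90.03x + 128.13y = 0.9356
Solving, x = 2.906 × 10^-3 mol, y = 5.260 × 10^-3 mol
mass of H2C2O4 = 2.906 × 10^-3 × 90.03 = 0.2616 g
% H2C2O4 = 0.2616 / 0.9356 × 100 = 27.97 %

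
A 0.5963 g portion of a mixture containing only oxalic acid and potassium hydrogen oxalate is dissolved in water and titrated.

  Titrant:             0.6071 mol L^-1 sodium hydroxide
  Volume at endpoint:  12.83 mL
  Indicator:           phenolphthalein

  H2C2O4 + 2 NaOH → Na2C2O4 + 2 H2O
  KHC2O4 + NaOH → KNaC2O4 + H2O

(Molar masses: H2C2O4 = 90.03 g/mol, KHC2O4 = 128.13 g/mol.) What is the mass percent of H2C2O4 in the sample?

n(NaOH) = 0.01283 × 0.6071 = 7.789 × 10^-3 mol
Let x = n(H2C2O4), y = n(KHC2O4).
Titrant: 2x + 1y = 7.789 × 10^-3;  mass: 90.03x + 128.13y = 0.5963
Solving, x = 2.417 × 10^-3 mol, y = 2.956 × 10^-3 mol
mass of H2C2O4 = 2.417 × 10^-3 × 90.03 = 0.2176 g
% H2C2O4 = 0.2176 / 0.5963 × 100 = 36.49 %

36.49 %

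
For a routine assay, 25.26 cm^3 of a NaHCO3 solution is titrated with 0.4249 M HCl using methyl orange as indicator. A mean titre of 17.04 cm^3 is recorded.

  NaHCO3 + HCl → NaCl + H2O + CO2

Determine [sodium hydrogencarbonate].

n(HCl) = 0.01704 L × 0.4249 mol/L = 7.240 × 10^-3 mol
n(NaHCO3) = 7.240 × 10^-3 mol (1:1 mole ratio)
[NaHCO3] = 7.240 × 10^-3 mol / 0.02526 L = 0.2866 mol/L

0.2866 M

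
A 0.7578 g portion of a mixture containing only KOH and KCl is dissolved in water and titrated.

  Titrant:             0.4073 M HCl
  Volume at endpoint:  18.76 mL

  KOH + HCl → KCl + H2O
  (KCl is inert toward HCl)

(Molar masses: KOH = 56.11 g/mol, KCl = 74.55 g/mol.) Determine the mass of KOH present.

0.4287 g

n(HCl) = 0.01876 × 0.4073 = 7.641 × 10^-3 mol
Let x = n(KOH), y = n(KCl).
Titrant: 1x = 7.641 × 10^-3;  mass: 56.11x + 74.55y = 0.7578
Solving, x = 7.641 × 10^-3 mol, y = 4.414 × 10^-3 mol
mass of KOH = 7.641 × 10^-3 × 56.11 = 0.4287 g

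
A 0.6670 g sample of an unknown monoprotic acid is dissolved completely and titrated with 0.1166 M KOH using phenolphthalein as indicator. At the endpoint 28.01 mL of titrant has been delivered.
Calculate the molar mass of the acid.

n(KOH) = 0.02801 L × 0.1166 mol/L = 3.266 × 10^-3 mol
n(HA) = 3.266 × 10^-3 mol (1:1 ratio)
M = m / n = 0.6670 g / 3.266 × 10^-3 mol = 204.2 g/mol

204.2 g/mol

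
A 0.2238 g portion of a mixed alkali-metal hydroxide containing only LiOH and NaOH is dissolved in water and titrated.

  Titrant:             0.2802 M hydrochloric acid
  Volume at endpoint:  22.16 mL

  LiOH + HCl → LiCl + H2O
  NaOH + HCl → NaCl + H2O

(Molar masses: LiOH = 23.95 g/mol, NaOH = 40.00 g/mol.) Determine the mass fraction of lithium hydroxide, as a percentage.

16.38 %

n(HCl) = 0.02216 × 0.2802 = 6.209 × 10^-3 mol
Let x = n(LiOH), y = n(NaOH).
Titrant: 1x + 1y = 6.209 × 10^-3;  mass: 23.95x + 40.00y = 0.2238
Solving, x = 1.531 × 10^-3 mol, y = 4.678 × 10^-3 mol
mass of LiOH = 1.531 × 10^-3 × 23.95 = 0.03666 g
% LiOH = 0.03666 / 0.2238 × 100 = 16.38 %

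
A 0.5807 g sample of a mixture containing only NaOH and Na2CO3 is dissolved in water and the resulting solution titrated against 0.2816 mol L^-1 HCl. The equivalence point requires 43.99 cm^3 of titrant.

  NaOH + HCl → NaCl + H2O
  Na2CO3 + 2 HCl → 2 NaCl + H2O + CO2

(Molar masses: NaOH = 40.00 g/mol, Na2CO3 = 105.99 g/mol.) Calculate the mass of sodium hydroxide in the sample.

0.2333 g

n(HCl) = 0.04399 × 0.2816 = 0.01239 mol
Let x = n(NaOH), y = n(Na2CO3).
Titrant: 1x + 2y = 0.01239;  mass: 40.00x + 105.99y = 0.5807
Solving, x = 5.831 × 10^-3 mol, y = 3.278 × 10^-3 mol
mass of NaOH = 5.831 × 10^-3 × 40.00 = 0.2333 g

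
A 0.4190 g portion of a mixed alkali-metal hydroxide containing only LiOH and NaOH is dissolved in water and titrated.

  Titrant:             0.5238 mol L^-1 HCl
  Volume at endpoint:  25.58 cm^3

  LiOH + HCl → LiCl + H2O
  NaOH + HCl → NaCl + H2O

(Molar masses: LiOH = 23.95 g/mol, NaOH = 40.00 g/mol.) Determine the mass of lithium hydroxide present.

n(HCl) = 0.02558 × 0.5238 = 0.01340 mol
Let x = n(LiOH), y = n(NaOH).
Titrant: 1x + 1y = 0.01340;  mass: 23.95x + 40.00y = 0.4190
Solving, x = 7.287 × 10^-3 mol, y = 6.112 × 10^-3 mol
mass of LiOH = 7.287 × 10^-3 × 23.95 = 0.1745 g

0.1745 g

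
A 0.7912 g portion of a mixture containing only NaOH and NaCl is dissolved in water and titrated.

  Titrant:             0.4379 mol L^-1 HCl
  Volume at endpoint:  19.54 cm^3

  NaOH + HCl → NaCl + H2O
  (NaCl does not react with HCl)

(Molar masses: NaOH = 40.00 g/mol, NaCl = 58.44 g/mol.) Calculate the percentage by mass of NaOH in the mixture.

43.26 %

n(HCl) = 0.01954 × 0.4379 = 8.557 × 10^-3 mol
Let x = n(NaOH), y = n(NaCl).
Titrant: 1x = 8.557 × 10^-3;  mass: 40.00x + 58.44y = 0.7912
Solving, x = 8.557 × 10^-3 mol, y = 7.682 × 10^-3 mol
mass of NaOH = 8.557 × 10^-3 × 40.00 = 0.3423 g
% NaOH = 0.3423 / 0.7912 × 100 = 43.26 %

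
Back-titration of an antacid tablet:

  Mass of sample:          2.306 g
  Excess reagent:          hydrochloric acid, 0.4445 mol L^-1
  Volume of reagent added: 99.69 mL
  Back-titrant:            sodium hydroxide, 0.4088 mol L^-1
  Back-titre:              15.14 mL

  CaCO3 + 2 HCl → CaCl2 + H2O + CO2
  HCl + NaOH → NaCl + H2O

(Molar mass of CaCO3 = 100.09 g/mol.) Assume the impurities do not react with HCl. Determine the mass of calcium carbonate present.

1.908 g

n(HCl) added = 0.09969 × 0.4445 = 0.04431 mol
n(NaOH) used in back-titration = 0.01514 × 0.4088 = 6.189 × 10^-3 mol
n(HCl) left over = 6.189 × 10^-3 mol (1:1 ratio)
n(HCl) consumed by analyte = 0.04431 − 6.189 × 10^-3 = 0.03812 mol
From the 1:2 ratio, n(CaCO3) = 1/2 × 0.03812 = 0.01906 mol
mass of CaCO3 = 0.01906 × 100.09 = 1.908 g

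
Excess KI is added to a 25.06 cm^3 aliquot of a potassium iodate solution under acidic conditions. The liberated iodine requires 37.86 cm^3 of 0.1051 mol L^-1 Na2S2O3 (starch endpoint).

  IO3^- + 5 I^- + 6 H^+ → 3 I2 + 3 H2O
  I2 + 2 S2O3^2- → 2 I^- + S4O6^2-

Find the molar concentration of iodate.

n(S2O3^2-) = 0.03786 × 0.1051 = 3.979 × 10^-3 mol
n(I2) = n(S2O3^2-)/2 = 1.990 × 10^-3 mol
From the 1:3 ratio, n(IO3^-) in the aliquot = 1/3 × 1.990 × 10^-3 = 6.632 × 10^-4 mol
[IO3^-] = 6.632 × 10^-4 / 0.02506 = 0.02646 mol/L

0.02646 mol/L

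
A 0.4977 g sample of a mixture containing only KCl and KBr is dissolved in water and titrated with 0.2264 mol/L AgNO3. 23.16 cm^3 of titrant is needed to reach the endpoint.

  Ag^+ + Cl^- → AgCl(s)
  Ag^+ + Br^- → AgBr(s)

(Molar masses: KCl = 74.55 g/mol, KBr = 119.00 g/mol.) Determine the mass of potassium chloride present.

n(AgNO3) = 0.02316 × 0.2264 = 5.243 × 10^-3 mol
Let x = n(KCl), y = n(KBr).
Titrant: 1x + 1y = 5.243 × 10^-3;  mass: 74.55x + 119.00y = 0.4977
Solving, x = 2.841 × 10^-3 mol, y = 2.403 × 10^-3 mol
mass of KCl = 2.841 × 10^-3 × 74.55 = 0.2118 g

0.2118 g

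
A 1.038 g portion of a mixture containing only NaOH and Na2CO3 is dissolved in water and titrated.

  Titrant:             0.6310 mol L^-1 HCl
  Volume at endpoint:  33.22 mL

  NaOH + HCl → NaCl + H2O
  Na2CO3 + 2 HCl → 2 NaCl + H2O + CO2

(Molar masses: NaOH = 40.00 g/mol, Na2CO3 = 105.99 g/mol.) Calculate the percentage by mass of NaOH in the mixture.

n(HCl) = 0.03322 × 0.6310 = 0.02096 mol
Let x = n(NaOH), y = n(Na2CO3).
Titrant: 1x + 2y = 0.02096;  mass: 40.00x + 105.99y = 1.038
Solving, x = 5.608 × 10^-3 mol, y = 7.677 × 10^-3 mol
mass of NaOH = 5.608 × 10^-3 × 40.00 = 0.2243 g
% NaOH = 0.2243 / 1.038 × 100 = 21.61 %

21.61 %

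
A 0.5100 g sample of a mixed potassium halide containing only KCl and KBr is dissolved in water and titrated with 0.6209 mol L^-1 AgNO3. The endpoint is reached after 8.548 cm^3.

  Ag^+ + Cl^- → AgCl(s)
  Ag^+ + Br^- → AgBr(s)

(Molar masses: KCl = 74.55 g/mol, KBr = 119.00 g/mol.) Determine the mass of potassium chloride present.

n(AgNO3) = 0.008548 × 0.6209 = 5.307 × 10^-3 mol
Let x = n(KCl), y = n(KBr).
Titrant: 1x + 1y = 5.307 × 10^-3;  mass: 74.55x + 119.00y = 0.5100
Solving, x = 2.735 × 10^-3 mol, y = 2.572 × 10^-3 mol
mass of KCl = 2.735 × 10^-3 × 74.55 = 0.2039 g

0.2039 g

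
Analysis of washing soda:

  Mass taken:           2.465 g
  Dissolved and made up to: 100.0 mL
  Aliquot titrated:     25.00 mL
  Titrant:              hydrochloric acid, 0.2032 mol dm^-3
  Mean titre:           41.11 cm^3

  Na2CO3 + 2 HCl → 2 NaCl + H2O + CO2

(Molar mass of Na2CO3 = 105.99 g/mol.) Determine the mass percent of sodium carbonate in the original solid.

n(HCl) per titration = 0.04111 × 0.2032 = 8.354 × 10^-3 mol
From the 1:2 ratio, n(Na2CO3) in each aliquot = 1/2 × 8.354 × 10^-3 = 4.177 × 10^-3 mol
n(Na2CO3) in the whole flask = 4.177 × 10^-3 × 100.0/25.00 = 0.01671 mol
mass of Na2CO3 = 0.01671 × 105.99 = 1.771 g
% Na2CO3 = 1.771 / 2.465 × 100 = 71.84 %

71.84 %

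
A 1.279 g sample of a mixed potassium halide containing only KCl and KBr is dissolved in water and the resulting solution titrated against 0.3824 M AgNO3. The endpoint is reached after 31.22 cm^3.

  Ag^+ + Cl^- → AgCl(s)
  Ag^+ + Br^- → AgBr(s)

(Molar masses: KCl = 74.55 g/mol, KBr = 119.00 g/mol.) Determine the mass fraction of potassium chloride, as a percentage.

n(AgNO3) = 0.03122 × 0.3824 = 0.01194 mol
Let x = n(KCl), y = n(KBr).
Titrant: 1x + 1y = 0.01194;  mass: 74.55x + 119.00y = 1.279
Solving, x = 3.188 × 10^-3 mol, y = 8.751 × 10^-3 mol
mass of KCl = 3.188 × 10^-3 × 74.55 = 0.2376 g
% KCl = 0.2376 / 1.279 × 100 = 18.58 %

18.58 %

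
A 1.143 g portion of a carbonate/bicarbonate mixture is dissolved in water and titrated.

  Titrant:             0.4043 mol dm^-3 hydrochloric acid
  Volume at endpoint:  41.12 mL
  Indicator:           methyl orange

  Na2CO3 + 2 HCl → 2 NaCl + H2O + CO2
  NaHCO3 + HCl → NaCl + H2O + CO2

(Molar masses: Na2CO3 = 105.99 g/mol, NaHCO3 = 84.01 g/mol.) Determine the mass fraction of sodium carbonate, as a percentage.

n(HCl) = 0.04112 × 0.4043 = 0.01662 mol
Let x = n(Na2CO3), y = n(NaHCO3).
Titrant: 2x + 1y = 0.01662;  mass: 105.99x + 84.01y = 1.143
Solving, x = 4.089 × 10^-3 mol, y = 8.446 × 10^-3 mol
mass of Na2CO3 = 4.089 × 10^-3 × 105.99 = 0.4334 g
% Na2CO3 = 0.4334 / 1.143 × 100 = 37.92 %

37.92 %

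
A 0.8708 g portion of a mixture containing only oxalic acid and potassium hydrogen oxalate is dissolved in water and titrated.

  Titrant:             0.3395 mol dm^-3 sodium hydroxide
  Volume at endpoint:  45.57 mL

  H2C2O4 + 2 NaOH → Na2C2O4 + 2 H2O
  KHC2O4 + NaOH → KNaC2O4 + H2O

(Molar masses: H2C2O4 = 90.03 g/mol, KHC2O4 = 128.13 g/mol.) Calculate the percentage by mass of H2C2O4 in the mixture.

69.13 %

n(NaOH) = 0.04557 × 0.3395 = 0.01547 mol
Let x = n(H2C2O4), y = n(KHC2O4).
Titrant: 2x + 1y = 0.01547;  mass: 90.03x + 128.13y = 0.8708
Solving, x = 6.687 × 10^-3 mol, y = 2.098 × 10^-3 mol
mass of H2C2O4 = 6.687 × 10^-3 × 90.03 = 0.6020 g
% H2C2O4 = 0.6020 / 0.8708 × 100 = 69.13 %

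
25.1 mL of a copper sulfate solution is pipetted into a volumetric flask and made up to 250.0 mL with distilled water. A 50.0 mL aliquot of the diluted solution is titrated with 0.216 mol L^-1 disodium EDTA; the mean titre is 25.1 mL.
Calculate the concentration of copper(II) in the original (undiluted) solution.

1.08 mol/L

Cu^2+ + EDTA^4- → [Cu(EDTA)]^2-
n(EDTA) = 0.0251 × 0.216 = 5.42 × 10^-3 mol
n(Cu2+) in the aliquot = 5.42 × 10^-3 mol (1:1 ratio)
[Cu2+]_dilute = 5.42 × 10^-3 / 0.0500 = 0.108 mol/L
Dilution factor = 250.0 / 25.1 = 9.960
[Cu2+]_stock = 0.108 × 9.960 = 1.08 mol/L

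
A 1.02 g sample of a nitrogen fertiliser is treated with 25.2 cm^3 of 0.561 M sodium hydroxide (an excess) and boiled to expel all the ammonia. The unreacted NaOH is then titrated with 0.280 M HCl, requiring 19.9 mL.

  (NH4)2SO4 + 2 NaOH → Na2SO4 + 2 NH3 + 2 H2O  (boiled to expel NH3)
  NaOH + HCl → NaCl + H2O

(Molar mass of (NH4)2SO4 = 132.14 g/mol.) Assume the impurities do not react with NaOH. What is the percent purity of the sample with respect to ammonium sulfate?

55.5 %

n(NaOH) added = 0.0252 × 0.561 = 0.0141 mol
n(HCl) used in back-titration = 0.0199 × 0.280 = 5.57 × 10^-3 mol
n(NaOH) left over = 5.57 × 10^-3 mol (1:1 ratio)
n(NaOH) consumed by analyte = 0.0141 − 5.57 × 10^-3 = 8.57 × 10^-3 mol
From the 1:2 ratio, n((NH4)2SO4) = 1/2 × 8.57 × 10^-3 = 4.28 × 10^-3 mol
mass of (NH4)2SO4 = 4.28 × 10^-3 × 132.14 = 0.566 g
% (NH4)2SO4 = 0.566 / 1.02 × 100 = 55.5 %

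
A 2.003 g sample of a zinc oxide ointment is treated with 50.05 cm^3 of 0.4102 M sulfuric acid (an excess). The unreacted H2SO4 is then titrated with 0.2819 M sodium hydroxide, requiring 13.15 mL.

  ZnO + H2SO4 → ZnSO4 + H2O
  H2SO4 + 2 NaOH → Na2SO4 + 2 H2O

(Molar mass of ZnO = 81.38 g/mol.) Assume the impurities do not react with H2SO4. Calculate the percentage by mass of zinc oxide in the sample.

n(H2SO4) added = 0.05005 × 0.4102 = 0.02053 mol
n(NaOH) used in back-titration = 0.01315 × 0.2819 = 3.707 × 10^-3 mol
From the 1:2 ratio, n(H2SO4) left over = 1/2 × 3.707 × 10^-3 = 1.853 × 10^-3 mol
n(H2SO4) consumed by analyte = 0.02053 − 1.853 × 10^-3 = 0.01868 mol
n(ZnO) = 0.01868 mol (1:1 ratio)
mass of ZnO = 0.01868 × 81.38 = 1.520 g
% ZnO = 1.520 / 2.003 × 100 = 75.88 %

75.88 %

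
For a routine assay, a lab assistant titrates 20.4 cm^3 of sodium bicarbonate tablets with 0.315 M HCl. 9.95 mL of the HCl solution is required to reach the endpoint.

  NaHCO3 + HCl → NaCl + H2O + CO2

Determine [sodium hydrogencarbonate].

n(HCl) = 0.00995 L × 0.315 mol/L = 3.13 × 10^-3 mol
n(NaHCO3) = 3.13 × 10^-3 mol (1:1 mole ratio)
[NaHCO3] = 3.13 × 10^-3 mol / 0.0204 L = 0.154 mol/L

0.154 M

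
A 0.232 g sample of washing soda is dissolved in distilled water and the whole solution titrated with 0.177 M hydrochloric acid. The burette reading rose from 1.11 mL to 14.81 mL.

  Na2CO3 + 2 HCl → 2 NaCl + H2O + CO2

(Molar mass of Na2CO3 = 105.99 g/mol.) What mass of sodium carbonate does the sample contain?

0.129 g

n(HCl) = 0.0137 L × 0.177 mol/L = 2.42 × 10^-3 mol
From the 1:2 ratio, n(Na2CO3) = 1/2 × 2.42 × 10^-3 = 1.21 × 10^-3 mol
mass of Na2CO3 = 1.21 × 10^-3 × 105.99 g/mol = 0.129 g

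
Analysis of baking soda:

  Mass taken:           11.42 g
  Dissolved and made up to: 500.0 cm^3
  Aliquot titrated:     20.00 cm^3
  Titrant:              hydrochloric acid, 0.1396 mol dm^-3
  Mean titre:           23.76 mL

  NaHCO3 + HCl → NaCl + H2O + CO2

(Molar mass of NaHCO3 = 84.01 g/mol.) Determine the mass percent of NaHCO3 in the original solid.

61.00 %

n(HCl) per titration = 0.02376 × 0.1396 = 3.317 × 10^-3 mol
n(NaHCO3) in each aliquot = 3.317 × 10^-3 mol (1:1 ratio)
n(NaHCO3) in the whole flask = 3.317 × 10^-3 × 500.0/20.00 = 0.08292 mol
mass of NaHCO3 = 0.08292 × 84.01 = 6.966 g
% NaHCO3 = 6.966 / 11.42 × 100 = 61.00 %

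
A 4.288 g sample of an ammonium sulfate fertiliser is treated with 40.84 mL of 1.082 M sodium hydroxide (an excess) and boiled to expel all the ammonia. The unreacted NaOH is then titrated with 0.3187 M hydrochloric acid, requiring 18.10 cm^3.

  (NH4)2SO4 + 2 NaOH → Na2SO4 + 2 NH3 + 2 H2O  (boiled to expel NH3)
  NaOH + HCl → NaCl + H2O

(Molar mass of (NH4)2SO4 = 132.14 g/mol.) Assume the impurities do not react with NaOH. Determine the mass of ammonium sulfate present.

n(NaOH) added = 0.04084 × 1.082 = 0.04419 mol
n(HCl) used in back-titration = 0.01810 × 0.3187 = 5.768 × 10^-3 mol
n(NaOH) left over = 5.768 × 10^-3 mol (1:1 ratio)
n(NaOH) consumed by analyte = 0.04419 − 5.768 × 10^-3 = 0.03842 mol
From the 1:2 ratio, n((NH4)2SO4) = 1/2 × 0.03842 = 0.01921 mol
mass of (NH4)2SO4 = 0.01921 × 132.14 = 2.538 g

2.538 g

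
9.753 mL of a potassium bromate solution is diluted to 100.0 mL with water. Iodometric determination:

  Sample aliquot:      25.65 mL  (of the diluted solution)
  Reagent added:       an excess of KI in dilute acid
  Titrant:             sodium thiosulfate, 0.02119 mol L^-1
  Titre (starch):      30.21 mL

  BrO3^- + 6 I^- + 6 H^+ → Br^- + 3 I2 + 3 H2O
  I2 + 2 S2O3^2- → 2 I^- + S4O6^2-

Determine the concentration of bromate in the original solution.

0.04265 mol/L

n(S2O3^2-) = 0.03021 × 0.02119 = 6.401 × 10^-4 mol
n(I2) = n(S2O3^2-)/2 = 3.201 × 10^-4 mol
From the 1:3 ratio, n(BrO3^-) in the aliquot = 1/3 × 3.201 × 10^-4 = 1.067 × 10^-4 mol
[BrO3^-]_dilute = 1.067 × 10^-4 / 0.02565 = 0.004160 mol/L
[BrO3^-]_original = 0.004160 × 100.0/9.753 = 0.04265 mol/L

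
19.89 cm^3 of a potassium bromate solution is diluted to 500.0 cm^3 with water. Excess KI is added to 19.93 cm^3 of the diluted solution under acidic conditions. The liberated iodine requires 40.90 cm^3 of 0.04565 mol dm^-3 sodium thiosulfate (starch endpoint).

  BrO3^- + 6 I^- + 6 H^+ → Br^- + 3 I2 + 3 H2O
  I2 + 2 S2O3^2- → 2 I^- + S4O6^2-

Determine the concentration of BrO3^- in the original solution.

n(S2O3^2-) = 0.04090 × 0.04565 = 1.867 × 10^-3 mol
n(I2) = n(S2O3^2-)/2 = 9.335 × 10^-4 mol
From the 1:3 ratio, n(BrO3^-) in the aliquot = 1/3 × 9.335 × 10^-4 = 3.112 × 10^-4 mol
[BrO3^-]_dilute = 3.112 × 10^-4 / 0.01993 = 0.01561 mol/L
[BrO3^-]_original = 0.01561 × 500.0/19.89 = 0.3925 mol/L

0.3925 mol/L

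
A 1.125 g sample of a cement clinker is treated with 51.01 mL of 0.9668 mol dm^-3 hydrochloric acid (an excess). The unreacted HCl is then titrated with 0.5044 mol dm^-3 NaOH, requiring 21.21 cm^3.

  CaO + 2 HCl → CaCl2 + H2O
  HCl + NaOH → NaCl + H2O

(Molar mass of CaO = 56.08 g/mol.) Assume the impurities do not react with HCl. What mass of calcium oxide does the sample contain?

1.083 g

n(HCl) added = 0.05101 × 0.9668 = 0.04932 mol
n(NaOH) used in back-titration = 0.02121 × 0.5044 = 0.01070 mol
n(HCl) left over = 0.01070 mol (1:1 ratio)
n(HCl) consumed by analyte = 0.04932 − 0.01070 = 0.03862 mol
From the 1:2 ratio, n(CaO) = 1/2 × 0.03862 = 0.01931 mol
mass of CaO = 0.01931 × 56.08 = 1.083 g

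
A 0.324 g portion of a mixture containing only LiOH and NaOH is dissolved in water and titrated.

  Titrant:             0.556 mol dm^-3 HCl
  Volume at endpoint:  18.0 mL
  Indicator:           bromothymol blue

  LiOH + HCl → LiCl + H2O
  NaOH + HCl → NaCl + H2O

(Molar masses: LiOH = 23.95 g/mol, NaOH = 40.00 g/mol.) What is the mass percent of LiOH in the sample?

n(HCl) = 0.0180 × 0.556 = 0.0100 mol
Let x = n(LiOH), y = n(NaOH).
Titrant: 1x + 1y = 0.0100;  mass: 23.95x + 40.00y = 0.324
Solving, x = 4.76 × 10^-3 mol, y = 5.25 × 10^-3 mol
mass of LiOH = 4.76 × 10^-3 × 23.95 = 0.114 g
% LiOH = 0.114 / 0.324 × 100 = 35.1 %

35.1 %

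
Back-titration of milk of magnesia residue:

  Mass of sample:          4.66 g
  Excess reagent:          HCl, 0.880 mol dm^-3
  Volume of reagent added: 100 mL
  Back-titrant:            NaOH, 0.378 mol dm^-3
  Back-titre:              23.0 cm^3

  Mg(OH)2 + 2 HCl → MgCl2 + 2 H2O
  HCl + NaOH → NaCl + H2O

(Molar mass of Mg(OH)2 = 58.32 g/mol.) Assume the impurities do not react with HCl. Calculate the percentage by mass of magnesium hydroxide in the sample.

49.6 %

n(HCl) added = 0.100 × 0.880 = 0.0880 mol
n(NaOH) used in back-titration = 0.0230 × 0.378 = 8.69 × 10^-3 mol
n(HCl) left over = 8.69 × 10^-3 mol (1:1 ratio)
n(HCl) consumed by analyte = 0.0880 − 8.69 × 10^-3 = 0.0793 mol
From the 1:2 ratio, n(Mg(OH)2) = 1/2 × 0.0793 = 0.0397 mol
mass of Mg(OH)2 = 0.0397 × 58.32 = 2.31 g
% Mg(OH)2 = 2.31 / 4.66 × 100 = 49.6 %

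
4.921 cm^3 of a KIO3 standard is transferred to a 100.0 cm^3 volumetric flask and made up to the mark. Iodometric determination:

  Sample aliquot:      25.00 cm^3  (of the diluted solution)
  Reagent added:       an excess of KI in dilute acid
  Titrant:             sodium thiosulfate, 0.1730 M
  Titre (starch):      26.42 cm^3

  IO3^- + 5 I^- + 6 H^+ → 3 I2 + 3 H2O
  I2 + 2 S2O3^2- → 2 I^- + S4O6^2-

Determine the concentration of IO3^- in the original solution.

n(S2O3^2-) = 0.02642 × 0.1730 = 4.571 × 10^-3 mol
n(I2) = n(S2O3^2-)/2 = 2.285 × 10^-3 mol
From the 1:3 ratio, n(IO3^-) in the aliquot = 1/3 × 2.285 × 10^-3 = 7.618 × 10^-4 mol
[IO3^-]_dilute = 7.618 × 10^-4 / 0.02500 = 0.03047 mol/L
[IO3^-]_original = 0.03047 × 100.0/4.921 = 0.6192 mol/L

0.6192 M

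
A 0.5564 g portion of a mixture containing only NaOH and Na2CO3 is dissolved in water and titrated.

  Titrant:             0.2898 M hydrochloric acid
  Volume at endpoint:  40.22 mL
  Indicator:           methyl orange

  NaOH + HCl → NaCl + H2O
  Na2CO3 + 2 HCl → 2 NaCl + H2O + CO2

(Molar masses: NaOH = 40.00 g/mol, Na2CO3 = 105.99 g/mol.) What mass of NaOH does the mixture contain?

0.1887 g

n(HCl) = 0.04022 × 0.2898 = 0.01166 mol
Let x = n(NaOH), y = n(Na2CO3).
Titrant: 1x + 2y = 0.01166;  mass: 40.00x + 105.99y = 0.5564
Solving, x = 4.717 × 10^-3 mol, y = 3.469 × 10^-3 mol
mass of NaOH = 4.717 × 10^-3 × 40.00 = 0.1887 g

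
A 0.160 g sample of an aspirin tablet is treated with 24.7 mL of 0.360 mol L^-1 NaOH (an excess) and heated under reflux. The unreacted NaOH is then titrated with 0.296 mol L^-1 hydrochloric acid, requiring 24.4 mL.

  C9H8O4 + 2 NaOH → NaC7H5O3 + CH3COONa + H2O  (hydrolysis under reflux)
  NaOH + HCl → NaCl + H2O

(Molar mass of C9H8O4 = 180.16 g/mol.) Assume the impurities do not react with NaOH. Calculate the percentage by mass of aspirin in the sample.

n(NaOH) added = 0.0247 × 0.360 = 8.89 × 10^-3 mol
n(HCl) used in back-titration = 0.0244 × 0.296 = 7.22 × 10^-3 mol
n(NaOH) left over = 7.22 × 10^-3 mol (1:1 ratio)
n(NaOH) consumed by analyte = 8.89 × 10^-3 − 7.22 × 10^-3 = 1.67 × 10^-3 mol
From the 1:2 ratio, n(C9H8O4) = 1/2 × 1.67 × 10^-3 = 8.35 × 10^-4 mol
mass of C9H8O4 = 8.35 × 10^-4 × 180.16 = 0.150 g
% C9H8O4 = 0.150 / 0.160 × 100 = 94.0 %

94.0 %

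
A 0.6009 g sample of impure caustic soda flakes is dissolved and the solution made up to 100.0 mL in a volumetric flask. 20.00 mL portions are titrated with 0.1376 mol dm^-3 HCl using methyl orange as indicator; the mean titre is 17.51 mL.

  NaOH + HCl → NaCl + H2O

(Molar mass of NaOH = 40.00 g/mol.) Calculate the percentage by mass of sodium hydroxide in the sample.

80.19 %

n(HCl) per titration = 0.01751 × 0.1376 = 2.409 × 10^-3 mol
n(NaOH) in each aliquot = 2.409 × 10^-3 mol (1:1 ratio)
n(NaOH) in the whole flask = 2.409 × 10^-3 × 100.0/20.00 = 0.01205 mol
mass of NaOH = 0.01205 × 40.00 = 0.4819 g
% NaOH = 0.4819 / 0.6009 × 100 = 80.19 %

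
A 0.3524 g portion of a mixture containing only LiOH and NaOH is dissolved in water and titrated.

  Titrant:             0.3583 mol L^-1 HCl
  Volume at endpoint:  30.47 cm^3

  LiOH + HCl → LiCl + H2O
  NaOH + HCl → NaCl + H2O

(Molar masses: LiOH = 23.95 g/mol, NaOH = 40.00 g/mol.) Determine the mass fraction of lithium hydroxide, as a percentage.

35.69 %

n(HCl) = 0.03047 × 0.3583 = 0.01092 mol
Let x = n(LiOH), y = n(NaOH).
Titrant: 1x + 1y = 0.01092;  mass: 23.95x + 40.00y = 0.3524
Solving, x = 5.252 × 10^-3 mol, y = 5.665 × 10^-3 mol
mass of LiOH = 5.252 × 10^-3 × 23.95 = 0.1258 g
% LiOH = 0.1258 / 0.3524 × 100 = 35.69 %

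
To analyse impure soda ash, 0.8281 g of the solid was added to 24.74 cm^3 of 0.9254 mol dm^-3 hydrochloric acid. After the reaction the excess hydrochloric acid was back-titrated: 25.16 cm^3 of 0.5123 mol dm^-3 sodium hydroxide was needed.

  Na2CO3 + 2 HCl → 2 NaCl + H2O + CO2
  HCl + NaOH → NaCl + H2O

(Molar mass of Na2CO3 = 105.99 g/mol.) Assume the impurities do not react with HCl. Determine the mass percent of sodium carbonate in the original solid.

64.03 %

n(HCl) added = 0.02474 × 0.9254 = 0.02289 mol
n(NaOH) used in back-titration = 0.02516 × 0.5123 = 0.01289 mol
n(HCl) left over = 0.01289 mol (1:1 ratio)
n(HCl) consumed by analyte = 0.02289 − 0.01289 = 0.01000 mol
From the 1:2 ratio, n(Na2CO3) = 1/2 × 0.01000 = 5.002 × 10^-3 mol
mass of Na2CO3 = 5.002 × 10^-3 × 105.99 = 0.5302 g
% Na2CO3 = 0.5302 / 0.8281 × 100 = 64.03 %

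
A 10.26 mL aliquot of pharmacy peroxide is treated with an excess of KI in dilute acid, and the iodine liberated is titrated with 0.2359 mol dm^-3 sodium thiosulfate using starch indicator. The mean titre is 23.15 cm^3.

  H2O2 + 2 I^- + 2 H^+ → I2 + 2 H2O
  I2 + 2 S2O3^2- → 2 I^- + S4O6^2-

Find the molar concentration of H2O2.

n(S2O3^2-) = 0.02315 × 0.2359 = 5.461 × 10^-3 mol
n(I2) = n(S2O3^2-)/2 = 2.731 × 10^-3 mol
n(H2O2) in the aliquot = 2.731 × 10^-3 mol (1:1 ratio)
[H2O2] = 2.731 × 10^-3 / 0.01026 = 0.2661 mol/L

0.2661 mol/L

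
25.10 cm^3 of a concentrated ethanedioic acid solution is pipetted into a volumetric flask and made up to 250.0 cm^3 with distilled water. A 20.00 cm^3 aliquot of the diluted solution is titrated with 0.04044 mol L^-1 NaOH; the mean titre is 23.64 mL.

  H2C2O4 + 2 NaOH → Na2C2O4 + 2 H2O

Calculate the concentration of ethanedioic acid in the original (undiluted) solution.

n(NaOH) = 0.02364 × 0.04044 = 9.560 × 10^-4 mol
From the 1:2 ratio, n(H2C2O4) in the aliquot = 1/2 × 9.560 × 10^-4 = 4.780 × 10^-4 mol
[H2C2O4]_dilute = 4.780 × 10^-4 / 0.02000 = 0.02390 mol/L
Dilution factor = 250.0 / 25.10 = 9.960
[H2C2O4]_stock = 0.02390 × 9.960 = 0.2380 mol/L

0.2380 mol/L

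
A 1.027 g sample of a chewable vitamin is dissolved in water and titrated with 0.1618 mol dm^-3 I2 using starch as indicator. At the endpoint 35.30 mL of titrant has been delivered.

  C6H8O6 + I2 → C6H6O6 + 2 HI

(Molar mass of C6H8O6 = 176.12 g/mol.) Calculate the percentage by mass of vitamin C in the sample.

n(I2) = 0.03530 L × 0.1618 mol/L = 5.712 × 10^-3 mol
n(C6H8O6) = 5.712 × 10^-3 mol (1:1 ratio)
mass of C6H8O6 = 5.712 × 10^-3 × 176.12 g/mol = 1.006 g
% C6H8O6 = 1.006 / 1.027 × 100 = 97.95 %

97.95 %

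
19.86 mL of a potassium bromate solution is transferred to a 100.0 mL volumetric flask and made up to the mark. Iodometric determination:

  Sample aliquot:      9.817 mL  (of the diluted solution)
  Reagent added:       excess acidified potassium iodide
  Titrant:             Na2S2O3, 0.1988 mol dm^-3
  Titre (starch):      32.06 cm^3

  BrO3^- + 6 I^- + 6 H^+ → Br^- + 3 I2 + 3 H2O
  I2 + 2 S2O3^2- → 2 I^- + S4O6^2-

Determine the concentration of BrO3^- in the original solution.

n(S2O3^2-) = 0.03206 × 0.1988 = 6.374 × 10^-3 mol
n(I2) = n(S2O3^2-)/2 = 3.187 × 10^-3 mol
From the 1:3 ratio, n(BrO3^-) in the aliquot = 1/3 × 3.187 × 10^-3 = 1.062 × 10^-3 mol
[BrO3^-]_dilute = 1.062 × 10^-3 / 0.009817 = 0.1082 mol/L
[BrO3^-]_original = 0.1082 × 100.0/19.86 = 0.5448 mol/L

0.5448 mol/L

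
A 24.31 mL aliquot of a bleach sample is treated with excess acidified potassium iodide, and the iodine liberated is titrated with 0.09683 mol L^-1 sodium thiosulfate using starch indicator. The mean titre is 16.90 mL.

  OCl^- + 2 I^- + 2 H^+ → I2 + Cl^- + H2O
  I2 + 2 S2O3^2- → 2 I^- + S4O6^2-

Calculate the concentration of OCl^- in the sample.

0.03366 mol/L

n(S2O3^2-) = 0.01690 × 0.09683 = 1.636 × 10^-3 mol
n(I2) = n(S2O3^2-)/2 = 8.182 × 10^-4 mol
n(OCl^-) in the aliquot = 8.182 × 10^-4 mol (1:1 ratio)
[OCl^-] = 8.182 × 10^-4 / 0.02431 = 0.03366 mol/L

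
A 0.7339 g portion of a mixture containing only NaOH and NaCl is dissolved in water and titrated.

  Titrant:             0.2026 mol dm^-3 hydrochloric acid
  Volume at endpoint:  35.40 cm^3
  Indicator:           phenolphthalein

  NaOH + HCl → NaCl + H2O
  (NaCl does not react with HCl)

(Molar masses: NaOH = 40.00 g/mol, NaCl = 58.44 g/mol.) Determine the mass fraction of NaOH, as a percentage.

39.09 %

n(HCl) = 0.03540 × 0.2026 = 7.172 × 10^-3 mol
Let x = n(NaOH), y = n(NaCl).
Titrant: 1x = 7.172 × 10^-3;  mass: 40.00x + 58.44y = 0.7339
Solving, x = 7.172 × 10^-3 mol, y = 7.649 × 10^-3 mol
mass of NaOH = 7.172 × 10^-3 × 40.00 = 0.2869 g
% NaOH = 0.2869 / 0.7339 × 100 = 39.09 %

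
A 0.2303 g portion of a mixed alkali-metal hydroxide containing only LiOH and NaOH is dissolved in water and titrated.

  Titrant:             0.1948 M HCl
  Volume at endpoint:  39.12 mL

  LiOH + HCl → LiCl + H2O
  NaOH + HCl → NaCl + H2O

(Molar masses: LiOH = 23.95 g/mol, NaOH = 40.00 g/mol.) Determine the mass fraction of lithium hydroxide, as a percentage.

48.29 %

n(HCl) = 0.03912 × 0.1948 = 7.621 × 10^-3 mol
Let x = n(LiOH), y = n(NaOH).
Titrant: 1x + 1y = 7.621 × 10^-3;  mass: 23.95x + 40.00y = 0.2303
Solving, x = 4.643 × 10^-3 mol, y = 2.977 × 10^-3 mol
mass of LiOH = 4.643 × 10^-3 × 23.95 = 0.1112 g
% LiOH = 0.1112 / 0.2303 × 100 = 48.29 %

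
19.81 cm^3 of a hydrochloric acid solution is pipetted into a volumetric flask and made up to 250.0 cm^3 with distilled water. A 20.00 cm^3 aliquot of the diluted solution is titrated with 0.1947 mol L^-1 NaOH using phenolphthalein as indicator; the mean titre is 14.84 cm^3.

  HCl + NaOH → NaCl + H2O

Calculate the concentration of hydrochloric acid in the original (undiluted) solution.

n(NaOH) = 0.01484 × 0.1947 = 2.889 × 10^-3 mol
n(HCl) in the aliquot = 2.889 × 10^-3 mol (1:1 ratio)
[HCl]_dilute = 2.889 × 10^-3 / 0.02000 = 0.1445 mol/L
Dilution factor = 250.0 / 19.81 = 12.62
[HCl]_stock = 0.1445 × 12.62 = 1.823 mol/L

1.823 mol/L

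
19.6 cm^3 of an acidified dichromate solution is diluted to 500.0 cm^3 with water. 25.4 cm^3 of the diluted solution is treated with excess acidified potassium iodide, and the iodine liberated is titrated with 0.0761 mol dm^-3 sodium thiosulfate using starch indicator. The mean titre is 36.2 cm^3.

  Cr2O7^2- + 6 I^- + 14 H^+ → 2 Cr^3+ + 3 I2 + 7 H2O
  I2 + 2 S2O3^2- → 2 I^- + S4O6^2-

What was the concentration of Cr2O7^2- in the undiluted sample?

0.461 mol/L

n(S2O3^2-) = 0.0362 × 0.0761 = 2.75 × 10^-3 mol
n(I2) = n(S2O3^2-)/2 = 1.38 × 10^-3 mol
From the 1:3 ratio, n(Cr2O7^2-) in the aliquot = 1/3 × 1.38 × 10^-3 = 4.59 × 10^-4 mol
[Cr2O7^2-]_dilute = 4.59 × 10^-4 / 0.0254 = 0.0181 mol/L
[Cr2O7^2-]_original = 0.0181 × 500.0/19.6 = 0.461 mol/L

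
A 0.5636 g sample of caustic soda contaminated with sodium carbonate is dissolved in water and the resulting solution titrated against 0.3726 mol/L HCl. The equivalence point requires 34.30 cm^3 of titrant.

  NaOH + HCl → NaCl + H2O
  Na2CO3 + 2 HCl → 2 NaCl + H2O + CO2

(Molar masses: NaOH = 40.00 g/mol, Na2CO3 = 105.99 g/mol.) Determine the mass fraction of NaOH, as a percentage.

62.09 %

n(HCl) = 0.03430 × 0.3726 = 0.01278 mol
Let x = n(NaOH), y = n(Na2CO3).
Titrant: 1x + 2y = 0.01278;  mass: 40.00x + 105.99y = 0.5636
Solving, x = 8.748 × 10^-3 mol, y = 2.016 × 10^-3 mol
mass of NaOH = 8.748 × 10^-3 × 40.00 = 0.3499 g
% NaOH = 0.3499 / 0.5636 × 100 = 62.09 %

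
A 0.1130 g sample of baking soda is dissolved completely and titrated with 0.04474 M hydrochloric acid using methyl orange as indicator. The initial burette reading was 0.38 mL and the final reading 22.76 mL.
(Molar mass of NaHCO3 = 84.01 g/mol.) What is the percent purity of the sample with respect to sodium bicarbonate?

NaHCO3 + HCl → NaCl + H2O + CO2
n(HCl) = 0.02238 L × 0.04474 mol/L = 1.001 × 10^-3 mol
n(NaHCO3) = 1.001 × 10^-3 mol (1:1 ratio)
mass of NaHCO3 = 1.001 × 10^-3 × 84.01 g/mol = 0.08412 g
% NaHCO3 = 0.08412 / 0.1130 × 100 = 74.44 %

74.44 %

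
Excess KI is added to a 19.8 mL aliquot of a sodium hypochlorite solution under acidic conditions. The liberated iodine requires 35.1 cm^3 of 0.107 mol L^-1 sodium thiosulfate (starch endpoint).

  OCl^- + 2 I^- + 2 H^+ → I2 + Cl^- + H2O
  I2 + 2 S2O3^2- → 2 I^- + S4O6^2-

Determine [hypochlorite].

0.0948 mol/L

n(S2O3^2-) = 0.0351 × 0.107 = 3.76 × 10^-3 mol
n(I2) = n(S2O3^2-)/2 = 1.88 × 10^-3 mol
n(OCl^-) in the aliquot = 1.88 × 10^-3 mol (1:1 ratio)
[OCl^-] = 1.88 × 10^-3 / 0.0198 = 0.0948 mol/L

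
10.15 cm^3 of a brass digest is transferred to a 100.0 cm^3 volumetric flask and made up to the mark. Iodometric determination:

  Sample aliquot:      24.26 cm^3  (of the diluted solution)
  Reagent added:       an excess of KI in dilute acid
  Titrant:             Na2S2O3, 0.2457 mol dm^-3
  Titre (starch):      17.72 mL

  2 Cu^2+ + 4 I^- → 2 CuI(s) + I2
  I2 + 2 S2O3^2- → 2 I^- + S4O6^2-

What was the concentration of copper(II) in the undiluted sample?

n(S2O3^2-) = 0.01772 × 0.2457 = 4.354 × 10^-3 mol
n(I2) = n(S2O3^2-)/2 = 2.177 × 10^-3 mol
From the 2:1 ratio, n(Cu2+) in the aliquot = 2/1 × 2.177 × 10^-3 = 4.354 × 10^-3 mol
[Cu2+]_dilute = 4.354 × 10^-3 / 0.02426 = 0.1795 mol/L
[Cu2+]_original = 0.1795 × 100.0/10.15 = 1.768 mol/L

1.768 mol/L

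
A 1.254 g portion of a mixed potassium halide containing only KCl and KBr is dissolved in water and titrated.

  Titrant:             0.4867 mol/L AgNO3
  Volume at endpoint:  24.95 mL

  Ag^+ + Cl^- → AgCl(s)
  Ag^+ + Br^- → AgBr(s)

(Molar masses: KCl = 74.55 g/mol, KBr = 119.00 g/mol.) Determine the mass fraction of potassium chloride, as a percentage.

25.55 %

n(AgNO3) = 0.02495 × 0.4867 = 0.01214 mol
Let x = n(KCl), y = n(KBr).
Titrant: 1x + 1y = 0.01214;  mass: 74.55x + 119.00y = 1.254
Solving, x = 4.298 × 10^-3 mol, y = 7.845 × 10^-3 mol
mass of KCl = 4.298 × 10^-3 × 74.55 = 0.3204 g
% KCl = 0.3204 / 1.254 × 100 = 25.55 %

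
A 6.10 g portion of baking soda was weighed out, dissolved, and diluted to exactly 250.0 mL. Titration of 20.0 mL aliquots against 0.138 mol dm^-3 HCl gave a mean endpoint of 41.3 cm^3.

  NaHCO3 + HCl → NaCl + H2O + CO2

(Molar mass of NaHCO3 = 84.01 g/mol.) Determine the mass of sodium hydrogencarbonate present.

5.99 g

n(HCl) per titration = 0.0413 × 0.138 = 5.70 × 10^-3 mol
n(NaHCO3) in each aliquot = 5.70 × 10^-3 mol (1:1 ratio)
n(NaHCO3) in the whole flask = 5.70 × 10^-3 × 250.0/20.0 = 0.0712 mol
mass of NaHCO3 = 0.0712 × 84.01 = 5.99 g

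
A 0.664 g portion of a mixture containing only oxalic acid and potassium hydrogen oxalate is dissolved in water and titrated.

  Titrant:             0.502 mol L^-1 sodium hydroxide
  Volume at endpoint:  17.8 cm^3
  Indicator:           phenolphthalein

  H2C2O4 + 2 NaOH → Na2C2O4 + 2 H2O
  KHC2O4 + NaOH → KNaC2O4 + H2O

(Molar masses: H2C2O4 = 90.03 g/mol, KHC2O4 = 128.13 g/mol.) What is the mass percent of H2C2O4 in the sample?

n(NaOH) = 0.0178 × 0.502 = 8.94 × 10^-3 mol
Let x = n(H2C2O4), y = n(KHC2O4).
Titrant: 2x + 1y = 8.94 × 10^-3;  mass: 90.03x + 128.13y = 0.664
Solving, x = 2.89 × 10^-3 mol, y = 3.15 × 10^-3 mol
mass of H2C2O4 = 2.89 × 10^-3 × 90.03 = 0.260 g
% H2C2O4 = 0.260 / 0.664 × 100 = 39.2 %

39.2 %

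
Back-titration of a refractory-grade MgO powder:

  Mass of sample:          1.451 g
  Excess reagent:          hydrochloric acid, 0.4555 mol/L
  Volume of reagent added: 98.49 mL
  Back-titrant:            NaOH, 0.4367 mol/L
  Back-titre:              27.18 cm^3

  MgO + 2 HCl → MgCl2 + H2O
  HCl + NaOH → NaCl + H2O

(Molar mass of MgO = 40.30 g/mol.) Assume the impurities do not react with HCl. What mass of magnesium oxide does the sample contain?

n(HCl) added = 0.09849 × 0.4555 = 0.04486 mol
n(NaOH) used in back-titration = 0.02718 × 0.4367 = 0.01187 mol
n(HCl) left over = 0.01187 mol (1:1 ratio)
n(HCl) consumed by analyte = 0.04486 − 0.01187 = 0.03299 mol
From the 1:2 ratio, n(MgO) = 1/2 × 0.03299 = 0.01650 mol
mass of MgO = 0.01650 × 40.30 = 0.6648 g

0.6648 g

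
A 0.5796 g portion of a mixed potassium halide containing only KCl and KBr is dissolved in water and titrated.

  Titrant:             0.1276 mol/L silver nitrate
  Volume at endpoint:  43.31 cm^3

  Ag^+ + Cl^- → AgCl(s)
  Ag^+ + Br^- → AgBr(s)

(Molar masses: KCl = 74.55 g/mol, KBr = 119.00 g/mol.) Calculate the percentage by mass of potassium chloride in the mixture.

22.58 %

n(AgNO3) = 0.04331 × 0.1276 = 5.526 × 10^-3 mol
Let x = n(KCl), y = n(KBr).
Titrant: 1x + 1y = 5.526 × 10^-3;  mass: 74.55x + 119.00y = 0.5796
Solving, x = 1.756 × 10^-3 mol, y = 3.771 × 10^-3 mol
mass of KCl = 1.756 × 10^-3 × 74.55 = 0.1309 g
% KCl = 0.1309 / 0.5796 × 100 = 22.58 %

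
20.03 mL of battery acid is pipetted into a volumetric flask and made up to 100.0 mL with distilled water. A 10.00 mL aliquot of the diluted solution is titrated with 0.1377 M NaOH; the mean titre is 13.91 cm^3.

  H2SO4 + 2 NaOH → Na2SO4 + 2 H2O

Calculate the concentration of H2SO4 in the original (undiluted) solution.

n(NaOH) = 0.01391 × 0.1377 = 1.915 × 10^-3 mol
From the 1:2 ratio, n(H2SO4) in the aliquot = 1/2 × 1.915 × 10^-3 = 9.577 × 10^-4 mol
[H2SO4]_dilute = 9.577 × 10^-4 / 0.01000 = 0.09577 mol/L
Dilution factor = 100.0 / 20.03 = 4.993
[H2SO4]_stock = 0.09577 × 4.993 = 0.4781 mol/L

0.4781 M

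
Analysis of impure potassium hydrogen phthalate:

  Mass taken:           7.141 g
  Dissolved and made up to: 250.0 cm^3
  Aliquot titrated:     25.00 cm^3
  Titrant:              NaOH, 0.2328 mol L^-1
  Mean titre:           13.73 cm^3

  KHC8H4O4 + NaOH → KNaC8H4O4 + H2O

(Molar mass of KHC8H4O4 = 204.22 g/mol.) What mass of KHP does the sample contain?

6.528 g

n(NaOH) per titration = 0.01373 × 0.2328 = 3.196 × 10^-3 mol
n(KHC8H4O4) in each aliquot = 3.196 × 10^-3 mol (1:1 ratio)
n(KHC8H4O4) in the whole flask = 3.196 × 10^-3 × 250.0/25.00 = 0.03196 mol
mass of KHC8H4O4 = 0.03196 × 204.22 = 6.528 g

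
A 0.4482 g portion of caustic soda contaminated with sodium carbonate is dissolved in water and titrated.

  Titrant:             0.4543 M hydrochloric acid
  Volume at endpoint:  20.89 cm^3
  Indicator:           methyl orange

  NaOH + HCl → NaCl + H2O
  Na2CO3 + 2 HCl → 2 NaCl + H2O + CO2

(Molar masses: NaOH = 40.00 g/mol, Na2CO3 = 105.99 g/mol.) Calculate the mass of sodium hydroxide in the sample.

0.1685 g

n(HCl) = 0.02089 × 0.4543 = 9.490 × 10^-3 mol
Let x = n(NaOH), y = n(Na2CO3).
Titrant: 1x + 2y = 9.490 × 10^-3;  mass: 40.00x + 105.99y = 0.4482
Solving, x = 4.212 × 10^-3 mol, y = 2.639 × 10^-3 mol
mass of NaOH = 4.212 × 10^-3 × 40.00 = 0.1685 g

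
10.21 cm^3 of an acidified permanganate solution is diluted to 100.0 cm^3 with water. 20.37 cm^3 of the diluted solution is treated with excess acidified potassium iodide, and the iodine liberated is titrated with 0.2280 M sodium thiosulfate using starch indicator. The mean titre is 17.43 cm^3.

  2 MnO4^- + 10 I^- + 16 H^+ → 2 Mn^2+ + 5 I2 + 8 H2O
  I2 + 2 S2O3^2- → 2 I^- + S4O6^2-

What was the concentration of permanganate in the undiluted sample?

n(S2O3^2-) = 0.01743 × 0.2280 = 3.974 × 10^-3 mol
n(I2) = n(S2O3^2-)/2 = 1.987 × 10^-3 mol
From the 2:5 ratio, n(MnO4^-) in the aliquot = 2/5 × 1.987 × 10^-3 = 7.948 × 10^-4 mol
[MnO4^-]_dilute = 7.948 × 10^-4 / 0.02037 = 0.03902 mol/L
[MnO4^-]_original = 0.03902 × 100.0/10.21 = 0.3822 mol/L

0.3822 M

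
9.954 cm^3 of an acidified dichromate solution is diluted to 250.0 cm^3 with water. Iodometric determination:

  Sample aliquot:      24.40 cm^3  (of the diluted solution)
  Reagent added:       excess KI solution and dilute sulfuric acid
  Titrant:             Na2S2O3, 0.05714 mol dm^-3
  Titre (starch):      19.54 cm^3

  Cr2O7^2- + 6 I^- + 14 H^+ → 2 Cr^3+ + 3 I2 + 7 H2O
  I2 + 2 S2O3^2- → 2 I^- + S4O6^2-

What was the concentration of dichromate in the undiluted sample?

n(S2O3^2-) = 0.01954 × 0.05714 = 1.117 × 10^-3 mol
n(I2) = n(S2O3^2-)/2 = 5.583 × 10^-4 mol
From the 1:3 ratio, n(Cr2O7^2-) in the aliquot = 1/3 × 5.583 × 10^-4 = 1.861 × 10^-4 mol
[Cr2O7^2-]_dilute = 1.861 × 10^-4 / 0.02440 = 0.007626 mol/L
[Cr2O7^2-]_original = 0.007626 × 250.0/9.954 = 0.1915 mol/L

0.1915 mol/L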